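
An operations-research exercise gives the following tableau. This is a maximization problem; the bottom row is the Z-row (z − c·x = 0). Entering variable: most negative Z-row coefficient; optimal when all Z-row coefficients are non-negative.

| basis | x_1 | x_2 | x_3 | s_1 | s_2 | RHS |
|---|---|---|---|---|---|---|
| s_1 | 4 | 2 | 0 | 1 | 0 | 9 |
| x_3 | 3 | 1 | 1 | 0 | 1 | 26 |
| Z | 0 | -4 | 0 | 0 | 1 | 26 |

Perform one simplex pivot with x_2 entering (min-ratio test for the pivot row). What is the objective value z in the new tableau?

Ratio test on column x_2 — row 1: 9/2 = 9/2; row 2: 26/1 = 26. Minimum is 9/2 at row 1 (s_1 leaves); pivot element 2.
Pivot on row 1; the Z-row RHS becomes 26 − (-4)·(9/2) = 44.

44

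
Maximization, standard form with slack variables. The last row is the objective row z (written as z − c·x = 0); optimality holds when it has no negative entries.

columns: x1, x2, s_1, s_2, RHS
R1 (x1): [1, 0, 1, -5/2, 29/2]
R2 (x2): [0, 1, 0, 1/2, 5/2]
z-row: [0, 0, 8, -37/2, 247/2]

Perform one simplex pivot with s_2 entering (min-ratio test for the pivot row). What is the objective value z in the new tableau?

216

Ratio test on column s_2 — row 1: entry -5/2 ≤ 0; row 2: (5/2)/(1/2) = 5. Minimum is 5 at row 2 (x2 leaves); pivot element 1/2.
Pivot on row 2; the z-row RHS becomes 247/2 − (-37/2)·5 = 216.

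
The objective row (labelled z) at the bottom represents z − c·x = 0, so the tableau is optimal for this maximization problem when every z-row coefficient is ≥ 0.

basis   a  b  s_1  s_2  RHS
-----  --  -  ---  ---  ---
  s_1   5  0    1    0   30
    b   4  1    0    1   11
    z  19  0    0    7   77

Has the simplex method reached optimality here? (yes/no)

yes

Every z-row coefficient is ≥ 0, so the tableau is optimal.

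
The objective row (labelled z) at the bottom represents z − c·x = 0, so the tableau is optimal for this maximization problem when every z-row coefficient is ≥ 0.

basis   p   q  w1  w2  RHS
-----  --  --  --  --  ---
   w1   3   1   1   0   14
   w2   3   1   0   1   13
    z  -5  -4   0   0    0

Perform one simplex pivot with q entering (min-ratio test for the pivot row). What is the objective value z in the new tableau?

52

Ratio test on column q — row 1: 14/1 = 14; row 2: 13/1 = 13. Minimum is 13 at row 2 (w2 leaves); pivot element 1.
Pivot on row 2; the z-row RHS becomes 0 − (-4)·13 = 52.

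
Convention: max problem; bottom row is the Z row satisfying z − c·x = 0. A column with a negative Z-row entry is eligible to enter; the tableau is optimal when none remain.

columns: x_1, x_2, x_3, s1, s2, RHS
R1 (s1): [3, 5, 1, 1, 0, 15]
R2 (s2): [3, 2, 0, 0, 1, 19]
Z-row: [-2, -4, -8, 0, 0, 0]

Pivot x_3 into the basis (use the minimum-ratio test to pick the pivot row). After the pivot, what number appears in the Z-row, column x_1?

22

Ratio test on column x_3 — row 1: 15/1 = 15; row 2: entry 0 ≤ 0. Minimum is 15 at row 1 (s1 leaves); pivot element 1.
Divide row 1 by 1; eliminate column x_3 from the other rows.
Z-row update in column x_1: -2 − (-8)·3 = 22.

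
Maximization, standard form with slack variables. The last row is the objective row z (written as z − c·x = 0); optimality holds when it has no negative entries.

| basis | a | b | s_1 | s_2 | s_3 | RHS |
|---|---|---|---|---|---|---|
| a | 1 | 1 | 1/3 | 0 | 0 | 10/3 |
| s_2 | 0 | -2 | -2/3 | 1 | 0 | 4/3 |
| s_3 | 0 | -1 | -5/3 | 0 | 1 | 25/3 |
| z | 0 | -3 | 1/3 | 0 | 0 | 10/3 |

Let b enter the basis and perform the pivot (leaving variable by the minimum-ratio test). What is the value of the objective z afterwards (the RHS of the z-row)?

40/3

Ratio test on column b — row 1: (10/3)/1 = 10/3; row 2: entry -2 ≤ 0; row 3: entry -1 ≤ 0. Minimum is 10/3 at row 1 (a leaves); pivot element 1.
Pivot on row 1; the z-row RHS becomes 10/3 − (-3)·(10/3) = 40/3.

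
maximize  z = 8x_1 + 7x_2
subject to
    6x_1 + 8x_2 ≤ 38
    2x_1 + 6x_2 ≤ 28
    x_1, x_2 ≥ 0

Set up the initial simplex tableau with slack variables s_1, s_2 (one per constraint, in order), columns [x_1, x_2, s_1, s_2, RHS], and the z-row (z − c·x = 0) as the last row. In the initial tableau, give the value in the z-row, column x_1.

The z-row carries the negated objective coefficients: the x_1 entry is -8.

-8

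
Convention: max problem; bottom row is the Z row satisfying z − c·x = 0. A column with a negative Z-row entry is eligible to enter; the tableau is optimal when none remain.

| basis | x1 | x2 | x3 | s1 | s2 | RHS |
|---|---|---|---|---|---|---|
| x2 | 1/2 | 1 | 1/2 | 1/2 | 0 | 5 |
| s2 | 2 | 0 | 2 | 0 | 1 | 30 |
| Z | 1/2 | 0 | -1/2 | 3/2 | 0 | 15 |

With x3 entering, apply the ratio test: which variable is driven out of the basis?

Column x3 entries and ratios — x2: 5/(1/2) = 10; s2: 30/2 = 15.
Smallest ratio is 10 in the row of x2, so x2 leaves.

x2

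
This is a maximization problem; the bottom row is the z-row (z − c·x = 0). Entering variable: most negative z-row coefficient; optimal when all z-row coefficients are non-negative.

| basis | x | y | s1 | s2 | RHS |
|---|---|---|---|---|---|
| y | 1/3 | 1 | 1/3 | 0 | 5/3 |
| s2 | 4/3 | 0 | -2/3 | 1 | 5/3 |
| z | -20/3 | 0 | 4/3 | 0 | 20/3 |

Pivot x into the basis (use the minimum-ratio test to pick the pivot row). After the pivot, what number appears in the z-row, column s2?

5

Ratio test on column x — row 1: (5/3)/(1/3) = 5; row 2: (5/3)/(4/3) = 5/4. Minimum is 5/4 at row 2 (s2 leaves); pivot element 4/3.
Divide row 2 by 4/3; eliminate column x from the other rows.
z-row update in column s2: 0 − (-20/3)·(3/4) = 5.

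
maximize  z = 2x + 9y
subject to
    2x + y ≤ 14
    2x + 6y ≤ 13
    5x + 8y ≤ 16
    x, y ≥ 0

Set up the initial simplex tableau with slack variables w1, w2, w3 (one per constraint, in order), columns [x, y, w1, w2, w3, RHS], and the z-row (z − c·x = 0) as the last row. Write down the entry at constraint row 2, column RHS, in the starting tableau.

The RHS of constraint 2 is b_2 = 13.

13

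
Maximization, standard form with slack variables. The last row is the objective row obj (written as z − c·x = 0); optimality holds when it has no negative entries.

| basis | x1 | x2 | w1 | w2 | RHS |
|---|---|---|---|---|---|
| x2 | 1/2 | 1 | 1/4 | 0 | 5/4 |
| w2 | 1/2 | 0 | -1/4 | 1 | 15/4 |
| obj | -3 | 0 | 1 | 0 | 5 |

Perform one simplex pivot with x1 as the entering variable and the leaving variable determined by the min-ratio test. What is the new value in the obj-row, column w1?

5/2

Ratio test on column x1 — row 1: (5/4)/(1/2) = 5/2; row 2: (15/4)/(1/2) = 15/2. Minimum is 5/2 at row 1 (x2 leaves); pivot element 1/2.
Divide row 1 by 1/2; eliminate column x1 from the other rows.
obj-row update in column w1: 1 − (-3)·(1/2) = 5/2.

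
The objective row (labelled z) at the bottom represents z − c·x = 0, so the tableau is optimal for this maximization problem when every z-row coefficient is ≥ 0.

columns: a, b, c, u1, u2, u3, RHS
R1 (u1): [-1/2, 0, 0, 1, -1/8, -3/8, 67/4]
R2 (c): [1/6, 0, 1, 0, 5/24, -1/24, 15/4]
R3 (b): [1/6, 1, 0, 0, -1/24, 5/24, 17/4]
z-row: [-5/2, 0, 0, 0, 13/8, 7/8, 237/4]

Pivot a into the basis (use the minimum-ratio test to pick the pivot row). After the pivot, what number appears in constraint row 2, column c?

Ratio test on column a — row 1: entry -1/2 ≤ 0; row 2: (15/4)/(1/6) = 45/2; row 3: (17/4)/(1/6) = 51/2. Minimum is 45/2 at row 2 (c leaves); pivot element 1/6.
Divide row 2 by 1/6; eliminate column a from the other rows.
In the new row 2, the c entry is the old entry divided by the pivot: 1/(1/6) = 6.

6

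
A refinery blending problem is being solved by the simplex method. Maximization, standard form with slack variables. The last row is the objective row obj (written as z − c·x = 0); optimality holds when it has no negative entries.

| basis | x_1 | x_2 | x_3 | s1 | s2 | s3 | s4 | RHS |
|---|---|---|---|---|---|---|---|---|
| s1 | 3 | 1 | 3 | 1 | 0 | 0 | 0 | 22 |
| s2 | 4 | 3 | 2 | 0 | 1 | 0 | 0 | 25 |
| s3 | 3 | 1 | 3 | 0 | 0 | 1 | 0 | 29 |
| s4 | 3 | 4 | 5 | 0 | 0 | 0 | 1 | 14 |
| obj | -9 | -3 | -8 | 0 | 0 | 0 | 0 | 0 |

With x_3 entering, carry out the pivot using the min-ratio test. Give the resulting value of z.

Ratio test on column x_3 — row 1: 22/3 = 22/3; row 2: 25/2 = 25/2; row 3: 29/3 = 29/3; row 4: 14/5 = 14/5. Minimum is 14/5 at row 4 (s4 leaves); pivot element 5.
Pivot on row 4; the obj-row RHS becomes 0 − (-8)·(14/5) = 112/5.

112/5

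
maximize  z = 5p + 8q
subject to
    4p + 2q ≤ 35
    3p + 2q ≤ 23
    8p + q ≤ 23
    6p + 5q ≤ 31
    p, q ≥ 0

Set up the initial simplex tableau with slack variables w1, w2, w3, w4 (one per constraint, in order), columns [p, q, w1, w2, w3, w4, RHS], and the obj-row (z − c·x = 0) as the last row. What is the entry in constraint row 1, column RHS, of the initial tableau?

The RHS of constraint 1 is b_1 = 35.

35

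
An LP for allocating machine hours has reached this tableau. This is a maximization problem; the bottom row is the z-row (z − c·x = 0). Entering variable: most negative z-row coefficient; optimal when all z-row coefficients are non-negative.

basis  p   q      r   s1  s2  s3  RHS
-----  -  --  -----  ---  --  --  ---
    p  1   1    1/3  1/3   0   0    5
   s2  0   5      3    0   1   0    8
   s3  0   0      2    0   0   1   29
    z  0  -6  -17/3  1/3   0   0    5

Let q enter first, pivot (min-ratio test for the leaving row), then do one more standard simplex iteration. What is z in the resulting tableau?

Ratio test on column q — row 1: 5/1 = 5; row 2: 8/5 = 8/5; row 3: entry 0 ≤ 0. Minimum is 8/5 at row 2 (s2 leaves); pivot element 5.
Pivot on row 2; the z-row RHS becomes 5 − (-6)·(8/5) = 73/5.
Next entering variable (most negative z-row entry -31/15): r.
Ratio test on column r — row 1: entry -4/15 ≤ 0; row 2: (8/5)/(3/5) = 8/3; row 3: 29/2 = 29/2. Minimum is 8/3 at row 2 (q leaves); pivot element 3/5.
After the second pivot the z-row RHS is 73/5 − (-31/15)·(8/3) = 181/9.

181/9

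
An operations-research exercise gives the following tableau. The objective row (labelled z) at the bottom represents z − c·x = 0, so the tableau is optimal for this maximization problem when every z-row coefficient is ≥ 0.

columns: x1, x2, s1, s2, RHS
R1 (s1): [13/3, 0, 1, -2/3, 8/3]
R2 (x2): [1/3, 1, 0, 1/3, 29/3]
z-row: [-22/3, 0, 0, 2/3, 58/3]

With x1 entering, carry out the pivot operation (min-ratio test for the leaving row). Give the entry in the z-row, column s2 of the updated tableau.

Ratio test on column x1 — row 1: (8/3)/(13/3) = 8/13; row 2: (29/3)/(1/3) = 29. Minimum is 8/13 at row 1 (s1 leaves); pivot element 13/3.
Divide row 1 by 13/3; eliminate column x1 from the other rows.
z-row update in column s2: 2/3 − (-22/3)·(-2/13) = -6/13.

-6/13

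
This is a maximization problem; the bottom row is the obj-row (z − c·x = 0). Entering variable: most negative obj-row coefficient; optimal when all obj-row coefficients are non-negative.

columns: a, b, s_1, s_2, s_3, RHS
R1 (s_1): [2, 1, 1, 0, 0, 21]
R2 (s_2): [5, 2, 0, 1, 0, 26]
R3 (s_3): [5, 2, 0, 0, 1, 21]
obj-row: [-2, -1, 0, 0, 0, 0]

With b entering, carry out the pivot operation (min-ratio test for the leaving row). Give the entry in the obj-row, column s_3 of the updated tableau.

Ratio test on column b — row 1: 21/1 = 21; row 2: 26/2 = 13; row 3: 21/2 = 21/2. Minimum is 21/2 at row 3 (s_3 leaves); pivot element 2.
Divide row 3 by 2; eliminate column b from the other rows.
obj-row update in column s_3: 0 − (-1)·(1/2) = 1/2.

1/2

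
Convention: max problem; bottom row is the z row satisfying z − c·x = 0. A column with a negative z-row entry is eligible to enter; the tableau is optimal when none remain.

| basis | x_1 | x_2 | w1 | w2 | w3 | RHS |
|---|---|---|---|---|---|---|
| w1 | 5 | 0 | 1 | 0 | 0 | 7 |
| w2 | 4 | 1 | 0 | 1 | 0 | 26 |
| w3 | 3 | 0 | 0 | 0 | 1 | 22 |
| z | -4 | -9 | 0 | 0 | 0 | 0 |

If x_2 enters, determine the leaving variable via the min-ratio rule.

w2

Column x_2 entries and ratios — w1: 0 ≤ 0, skip; w2: 26/1 = 26; w3: 0 ≤ 0, skip.
Smallest ratio is 26 in the row of w2, so w2 leaves.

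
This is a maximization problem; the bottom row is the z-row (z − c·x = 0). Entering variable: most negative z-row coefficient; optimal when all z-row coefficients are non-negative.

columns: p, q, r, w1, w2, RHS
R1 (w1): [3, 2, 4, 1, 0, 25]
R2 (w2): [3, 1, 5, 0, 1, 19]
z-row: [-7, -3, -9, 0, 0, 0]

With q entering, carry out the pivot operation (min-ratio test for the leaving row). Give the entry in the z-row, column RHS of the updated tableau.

75/2

Ratio test on column q — row 1: 25/2 = 25/2; row 2: 19/1 = 19. Minimum is 25/2 at row 1 (w1 leaves); pivot element 2.
Divide row 1 by 2; eliminate column q from the other rows.
z-row update in column RHS: 0 − (-3)·(25/2) = 75/2.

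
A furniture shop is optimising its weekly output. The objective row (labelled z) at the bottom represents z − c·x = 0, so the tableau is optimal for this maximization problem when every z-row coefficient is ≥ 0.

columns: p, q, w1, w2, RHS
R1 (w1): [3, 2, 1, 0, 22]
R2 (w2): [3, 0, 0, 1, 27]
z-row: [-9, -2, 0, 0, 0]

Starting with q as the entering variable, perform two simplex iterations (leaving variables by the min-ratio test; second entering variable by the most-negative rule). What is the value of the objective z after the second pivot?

Ratio test on column q — row 1: 22/2 = 11; row 2: entry 0 ≤ 0. Minimum is 11 at row 1 (w1 leaves); pivot element 2.
Pivot on row 1; the z-row RHS becomes 0 − (-2)·11 = 22.
Next entering variable (most negative z-row entry -6): p.
Ratio test on column p — row 1: 11/(3/2) = 22/3; row 2: 27/3 = 9. Minimum is 22/3 at row 1 (q leaves); pivot element 3/2.
After the second pivot the z-row RHS is 22 − (-6)·(22/3) = 66.

66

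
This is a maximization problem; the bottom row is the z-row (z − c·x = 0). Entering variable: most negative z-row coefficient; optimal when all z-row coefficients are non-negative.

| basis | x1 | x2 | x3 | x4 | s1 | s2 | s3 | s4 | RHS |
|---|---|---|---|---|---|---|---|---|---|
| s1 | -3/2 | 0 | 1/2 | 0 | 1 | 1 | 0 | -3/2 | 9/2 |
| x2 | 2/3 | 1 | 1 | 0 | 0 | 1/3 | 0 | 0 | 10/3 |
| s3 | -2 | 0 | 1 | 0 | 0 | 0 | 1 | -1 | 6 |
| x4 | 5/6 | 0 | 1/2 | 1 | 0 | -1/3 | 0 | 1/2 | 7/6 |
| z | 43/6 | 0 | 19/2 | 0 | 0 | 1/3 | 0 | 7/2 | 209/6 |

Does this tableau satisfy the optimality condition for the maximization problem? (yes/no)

Every z-row coefficient is ≥ 0, so the tableau is optimal.

yes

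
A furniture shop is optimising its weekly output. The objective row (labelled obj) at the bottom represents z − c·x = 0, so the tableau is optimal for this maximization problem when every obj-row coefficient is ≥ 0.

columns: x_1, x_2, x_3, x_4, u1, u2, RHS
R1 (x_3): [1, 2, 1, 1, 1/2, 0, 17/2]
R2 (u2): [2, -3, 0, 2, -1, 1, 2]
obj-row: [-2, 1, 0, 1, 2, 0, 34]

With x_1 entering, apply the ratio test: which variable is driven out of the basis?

Column x_1 entries and ratios — x_3: (17/2)/1 = 17/2; u2: 2/2 = 1.
Smallest ratio is 1 in the row of u2, so u2 leaves.

u2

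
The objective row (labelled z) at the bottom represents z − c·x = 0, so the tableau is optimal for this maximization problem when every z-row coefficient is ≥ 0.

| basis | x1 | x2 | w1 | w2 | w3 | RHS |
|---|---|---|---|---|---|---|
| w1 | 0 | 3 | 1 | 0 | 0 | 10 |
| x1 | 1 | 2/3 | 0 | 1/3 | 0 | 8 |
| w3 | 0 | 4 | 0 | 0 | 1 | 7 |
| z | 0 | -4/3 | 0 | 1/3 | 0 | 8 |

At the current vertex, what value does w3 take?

w3 is basic (row 3); its value is the RHS of that row, 7.

7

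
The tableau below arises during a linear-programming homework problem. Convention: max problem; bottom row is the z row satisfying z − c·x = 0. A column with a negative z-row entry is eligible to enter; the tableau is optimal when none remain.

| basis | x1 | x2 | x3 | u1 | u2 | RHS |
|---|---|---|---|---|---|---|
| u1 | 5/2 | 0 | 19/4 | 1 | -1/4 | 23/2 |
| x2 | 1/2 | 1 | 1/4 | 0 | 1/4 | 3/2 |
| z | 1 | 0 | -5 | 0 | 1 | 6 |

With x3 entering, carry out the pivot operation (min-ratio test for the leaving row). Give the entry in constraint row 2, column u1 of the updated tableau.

-1/19

Ratio test on column x3 — row 1: (23/2)/(19/4) = 46/19; row 2: (3/2)/(1/4) = 6. Minimum is 46/19 at row 1 (u1 leaves); pivot element 19/4.
Divide row 1 by 19/4; eliminate column x3 from the other rows.
Row 2 update in column u1: 0 − (1/4)·(4/19) = -1/19.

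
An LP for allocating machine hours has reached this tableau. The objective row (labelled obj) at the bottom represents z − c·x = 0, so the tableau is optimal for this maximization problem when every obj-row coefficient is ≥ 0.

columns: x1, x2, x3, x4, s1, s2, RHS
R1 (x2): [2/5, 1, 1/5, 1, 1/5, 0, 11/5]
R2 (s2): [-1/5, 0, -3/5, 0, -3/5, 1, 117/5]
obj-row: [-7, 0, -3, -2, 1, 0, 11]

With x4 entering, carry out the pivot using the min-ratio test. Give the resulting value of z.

77/5

Ratio test on column x4 — row 1: (11/5)/1 = 11/5; row 2: entry 0 ≤ 0. Minimum is 11/5 at row 1 (x2 leaves); pivot element 1.
Pivot on row 1; the obj-row RHS becomes 11 − (-2)·(11/5) = 77/5.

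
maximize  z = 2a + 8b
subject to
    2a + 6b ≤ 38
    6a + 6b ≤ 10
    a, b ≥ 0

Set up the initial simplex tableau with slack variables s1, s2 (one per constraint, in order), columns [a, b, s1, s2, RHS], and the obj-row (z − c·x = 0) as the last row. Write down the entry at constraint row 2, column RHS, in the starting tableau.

The RHS of constraint 2 is b_2 = 10.

10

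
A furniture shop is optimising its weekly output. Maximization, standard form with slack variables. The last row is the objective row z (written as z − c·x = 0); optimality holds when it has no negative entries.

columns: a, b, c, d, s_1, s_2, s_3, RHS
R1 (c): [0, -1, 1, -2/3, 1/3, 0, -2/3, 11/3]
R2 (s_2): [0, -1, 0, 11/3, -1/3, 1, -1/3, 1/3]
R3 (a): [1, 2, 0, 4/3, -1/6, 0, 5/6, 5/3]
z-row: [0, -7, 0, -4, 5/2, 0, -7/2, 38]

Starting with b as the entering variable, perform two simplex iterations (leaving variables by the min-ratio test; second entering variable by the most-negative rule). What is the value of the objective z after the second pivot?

Ratio test on column b — row 1: entry -1 ≤ 0; row 2: entry -1 ≤ 0; row 3: (5/3)/2 = 5/6. Minimum is 5/6 at row 3 (a leaves); pivot element 2.
Pivot on row 3; the z-row RHS becomes 38 − (-7)·(5/6) = 263/6.
Next entering variable (most negative z-row entry -7/12): s_3.
Ratio test on column s_3 — row 1: entry -1/4 ≤ 0; row 2: (7/6)/(1/12) = 14; row 3: (5/6)/(5/12) = 2. Minimum is 2 at row 3 (b leaves); pivot element 5/12.
After the second pivot the z-row RHS is 263/6 − (-7/12)·2 = 45.

45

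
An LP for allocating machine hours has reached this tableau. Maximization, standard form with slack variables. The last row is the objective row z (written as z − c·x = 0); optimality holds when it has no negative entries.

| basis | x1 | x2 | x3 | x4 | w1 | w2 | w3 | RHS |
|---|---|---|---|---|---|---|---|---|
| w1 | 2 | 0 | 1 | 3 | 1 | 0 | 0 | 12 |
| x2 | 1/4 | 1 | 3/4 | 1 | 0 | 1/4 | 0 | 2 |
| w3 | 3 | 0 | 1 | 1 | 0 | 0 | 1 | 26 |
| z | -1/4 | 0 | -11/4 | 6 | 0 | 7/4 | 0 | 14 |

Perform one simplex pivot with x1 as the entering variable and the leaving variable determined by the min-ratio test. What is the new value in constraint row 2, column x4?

5/8

Ratio test on column x1 — row 1: 12/2 = 6; row 2: 2/(1/4) = 8; row 3: 26/3 = 26/3. Minimum is 6 at row 1 (w1 leaves); pivot element 2.
Divide row 1 by 2; eliminate column x1 from the other rows.
Row 2 update in column x4: 1 − (1/4)·(3/2) = 5/8.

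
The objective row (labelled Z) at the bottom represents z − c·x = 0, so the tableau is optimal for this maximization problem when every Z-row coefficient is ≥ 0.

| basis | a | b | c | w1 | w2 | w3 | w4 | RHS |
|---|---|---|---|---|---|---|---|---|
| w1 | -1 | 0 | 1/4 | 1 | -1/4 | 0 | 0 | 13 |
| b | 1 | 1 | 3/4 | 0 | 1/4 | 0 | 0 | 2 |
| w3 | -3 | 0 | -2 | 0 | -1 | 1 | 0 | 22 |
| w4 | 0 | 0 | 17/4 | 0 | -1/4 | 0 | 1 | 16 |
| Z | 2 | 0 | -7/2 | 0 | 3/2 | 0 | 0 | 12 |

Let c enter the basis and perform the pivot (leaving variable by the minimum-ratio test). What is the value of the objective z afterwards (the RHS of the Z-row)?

Ratio test on column c — row 1: 13/(1/4) = 52; row 2: 2/(3/4) = 8/3; row 3: entry -2 ≤ 0; row 4: 16/(17/4) = 64/17. Minimum is 8/3 at row 2 (b leaves); pivot element 3/4.
Pivot on row 2; the Z-row RHS becomes 12 − (-7/2)·(8/3) = 64/3.

64/3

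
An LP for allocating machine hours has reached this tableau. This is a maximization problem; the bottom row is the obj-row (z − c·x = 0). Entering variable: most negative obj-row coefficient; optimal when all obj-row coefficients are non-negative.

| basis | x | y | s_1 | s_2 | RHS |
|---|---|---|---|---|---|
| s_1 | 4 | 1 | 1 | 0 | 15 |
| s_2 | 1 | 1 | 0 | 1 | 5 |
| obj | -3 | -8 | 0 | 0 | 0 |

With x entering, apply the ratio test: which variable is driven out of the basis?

Column x entries and ratios — s_1: 15/4 = 15/4; s_2: 5/1 = 5.
Smallest ratio is 15/4 in the row of s_1, so s_1 leaves.

s_1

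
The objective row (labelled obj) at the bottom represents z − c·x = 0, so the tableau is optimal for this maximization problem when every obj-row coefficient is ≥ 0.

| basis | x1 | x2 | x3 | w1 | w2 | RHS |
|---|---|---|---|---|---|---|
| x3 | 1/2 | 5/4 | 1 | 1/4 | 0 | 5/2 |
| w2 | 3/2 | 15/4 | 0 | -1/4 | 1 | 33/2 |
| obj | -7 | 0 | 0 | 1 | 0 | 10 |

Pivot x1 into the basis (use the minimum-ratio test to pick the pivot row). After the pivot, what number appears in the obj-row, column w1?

9/2

Ratio test on column x1 — row 1: (5/2)/(1/2) = 5; row 2: (33/2)/(3/2) = 11. Minimum is 5 at row 1 (x3 leaves); pivot element 1/2.
Divide row 1 by 1/2; eliminate column x1 from the other rows.
obj-row update in column w1: 1 − (-7)·(1/2) = 9/2.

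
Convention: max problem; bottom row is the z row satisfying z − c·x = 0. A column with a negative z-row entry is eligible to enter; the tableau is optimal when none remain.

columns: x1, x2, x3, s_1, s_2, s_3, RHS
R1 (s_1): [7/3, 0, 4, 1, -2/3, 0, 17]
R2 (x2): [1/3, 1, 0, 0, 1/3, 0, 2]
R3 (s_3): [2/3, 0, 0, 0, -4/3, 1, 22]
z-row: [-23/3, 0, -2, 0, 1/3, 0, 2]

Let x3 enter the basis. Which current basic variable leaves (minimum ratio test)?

Column x3 entries and ratios — s_1: 17/4 = 17/4; x2: 0 ≤ 0, skip; s_3: 0 ≤ 0, skip.
Smallest ratio is 17/4 in the row of s_1, so s_1 leaves.

s_1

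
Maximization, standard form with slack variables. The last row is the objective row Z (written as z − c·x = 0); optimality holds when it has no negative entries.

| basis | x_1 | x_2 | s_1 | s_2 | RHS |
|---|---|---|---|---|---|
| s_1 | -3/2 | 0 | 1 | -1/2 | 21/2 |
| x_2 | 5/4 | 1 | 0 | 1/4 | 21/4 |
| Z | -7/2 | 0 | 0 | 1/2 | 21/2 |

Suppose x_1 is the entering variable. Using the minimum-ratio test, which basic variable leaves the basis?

Column x_1 entries and ratios — s_1: -3/2 ≤ 0, skip; x_2: (21/4)/(5/4) = 21/5.
Smallest ratio is 21/5 in the row of x_2, so x_2 leaves.

x_2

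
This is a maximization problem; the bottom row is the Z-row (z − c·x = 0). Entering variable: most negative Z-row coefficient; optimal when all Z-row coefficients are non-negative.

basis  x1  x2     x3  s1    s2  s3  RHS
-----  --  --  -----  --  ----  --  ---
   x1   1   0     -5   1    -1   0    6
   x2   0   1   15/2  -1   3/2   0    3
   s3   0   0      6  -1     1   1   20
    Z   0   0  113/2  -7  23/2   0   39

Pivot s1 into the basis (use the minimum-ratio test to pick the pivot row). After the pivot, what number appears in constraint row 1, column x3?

-5

Ratio test on column s1 — row 1: 6/1 = 6; row 2: entry -1 ≤ 0; row 3: entry -1 ≤ 0. Minimum is 6 at row 1 (x1 leaves); pivot element 1.
Divide row 1 by 1; eliminate column s1 from the other rows.
In the new row 1, the x3 entry is the old entry divided by the pivot: (-5)/1 = -5.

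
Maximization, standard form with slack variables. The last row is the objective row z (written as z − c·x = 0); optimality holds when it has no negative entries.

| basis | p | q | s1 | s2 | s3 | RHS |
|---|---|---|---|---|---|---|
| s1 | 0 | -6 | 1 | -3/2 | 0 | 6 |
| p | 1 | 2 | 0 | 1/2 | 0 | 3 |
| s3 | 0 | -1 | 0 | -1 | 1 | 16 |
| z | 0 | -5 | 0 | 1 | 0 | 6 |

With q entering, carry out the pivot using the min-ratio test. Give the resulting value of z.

27/2

Ratio test on column q — row 1: entry -6 ≤ 0; row 2: 3/2 = 3/2; row 3: entry -1 ≤ 0. Minimum is 3/2 at row 2 (p leaves); pivot element 2.
Pivot on row 2; the z-row RHS becomes 6 − (-5)·(3/2) = 27/2.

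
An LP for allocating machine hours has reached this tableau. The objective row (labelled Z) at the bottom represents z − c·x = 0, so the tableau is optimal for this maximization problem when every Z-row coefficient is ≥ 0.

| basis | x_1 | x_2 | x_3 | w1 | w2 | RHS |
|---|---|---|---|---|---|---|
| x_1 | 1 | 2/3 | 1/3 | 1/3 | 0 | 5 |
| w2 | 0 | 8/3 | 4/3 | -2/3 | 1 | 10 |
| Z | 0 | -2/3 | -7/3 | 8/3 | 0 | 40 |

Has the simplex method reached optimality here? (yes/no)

no

The Z-row has a negative entry -7/3 in column x_3, so it is not optimal.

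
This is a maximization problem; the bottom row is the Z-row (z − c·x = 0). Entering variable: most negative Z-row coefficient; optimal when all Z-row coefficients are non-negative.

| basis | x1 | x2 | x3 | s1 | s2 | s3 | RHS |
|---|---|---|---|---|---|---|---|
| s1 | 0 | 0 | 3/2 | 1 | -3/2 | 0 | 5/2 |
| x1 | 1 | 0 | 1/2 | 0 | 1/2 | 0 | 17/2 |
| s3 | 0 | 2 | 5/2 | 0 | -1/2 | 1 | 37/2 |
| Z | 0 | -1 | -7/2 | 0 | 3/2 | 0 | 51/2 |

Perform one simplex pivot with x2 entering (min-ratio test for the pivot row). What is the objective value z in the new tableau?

139/4

Ratio test on column x2 — row 1: entry 0 ≤ 0; row 2: entry 0 ≤ 0; row 3: (37/2)/2 = 37/4. Minimum is 37/4 at row 3 (s3 leaves); pivot element 2.
Pivot on row 3; the Z-row RHS becomes 51/2 − (-1)·(37/4) = 139/4.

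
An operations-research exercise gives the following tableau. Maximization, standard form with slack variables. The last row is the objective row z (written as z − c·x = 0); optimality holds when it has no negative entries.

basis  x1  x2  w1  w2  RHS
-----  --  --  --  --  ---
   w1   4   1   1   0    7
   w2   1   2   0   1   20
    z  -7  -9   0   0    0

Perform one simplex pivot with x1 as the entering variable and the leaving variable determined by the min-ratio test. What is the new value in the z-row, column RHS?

Ratio test on column x1 — row 1: 7/4 = 7/4; row 2: 20/1 = 20. Minimum is 7/4 at row 1 (w1 leaves); pivot element 4.
Divide row 1 by 4; eliminate column x1 from the other rows.
z-row update in column RHS: 0 − (-7)·(7/4) = 49/4.

49/4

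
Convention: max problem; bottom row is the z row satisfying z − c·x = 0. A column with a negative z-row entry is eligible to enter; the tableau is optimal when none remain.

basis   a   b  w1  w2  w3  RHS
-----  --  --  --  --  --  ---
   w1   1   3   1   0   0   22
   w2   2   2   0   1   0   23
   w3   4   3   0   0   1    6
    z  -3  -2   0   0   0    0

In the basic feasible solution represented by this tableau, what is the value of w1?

w1 is basic (row 1); its value is the RHS of that row, 22.

22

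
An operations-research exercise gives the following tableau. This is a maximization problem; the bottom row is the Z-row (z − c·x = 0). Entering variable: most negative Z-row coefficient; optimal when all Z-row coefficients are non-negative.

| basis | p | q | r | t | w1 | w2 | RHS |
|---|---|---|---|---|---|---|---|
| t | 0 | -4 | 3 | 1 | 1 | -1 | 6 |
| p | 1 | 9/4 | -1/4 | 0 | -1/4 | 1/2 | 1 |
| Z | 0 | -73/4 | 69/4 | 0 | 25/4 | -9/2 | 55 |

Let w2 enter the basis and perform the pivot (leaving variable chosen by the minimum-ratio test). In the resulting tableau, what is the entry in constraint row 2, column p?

2

Ratio test on column w2 — row 1: entry -1 ≤ 0; row 2: 1/(1/2) = 2. Minimum is 2 at row 2 (p leaves); pivot element 1/2.
Divide row 2 by 1/2; eliminate column w2 from the other rows.
In the new row 2, the p entry is the old entry divided by the pivot: 1/(1/2) = 2.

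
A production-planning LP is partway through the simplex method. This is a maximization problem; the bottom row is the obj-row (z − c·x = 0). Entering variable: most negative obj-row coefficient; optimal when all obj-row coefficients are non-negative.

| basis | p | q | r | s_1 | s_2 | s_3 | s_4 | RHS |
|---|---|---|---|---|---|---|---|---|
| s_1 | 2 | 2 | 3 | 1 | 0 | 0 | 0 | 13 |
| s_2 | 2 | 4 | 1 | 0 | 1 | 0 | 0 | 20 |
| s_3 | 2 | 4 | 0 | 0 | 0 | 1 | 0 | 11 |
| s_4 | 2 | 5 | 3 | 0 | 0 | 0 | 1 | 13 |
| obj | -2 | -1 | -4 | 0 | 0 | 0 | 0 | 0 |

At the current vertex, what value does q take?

q is not in the basis, so in the current basic feasible solution q = 0.

0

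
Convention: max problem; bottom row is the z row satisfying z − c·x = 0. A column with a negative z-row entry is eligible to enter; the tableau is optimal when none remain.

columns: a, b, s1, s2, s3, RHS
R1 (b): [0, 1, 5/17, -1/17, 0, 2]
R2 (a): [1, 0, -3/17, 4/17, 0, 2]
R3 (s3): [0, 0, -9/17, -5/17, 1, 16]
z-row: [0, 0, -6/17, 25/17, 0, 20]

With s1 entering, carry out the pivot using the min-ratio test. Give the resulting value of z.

112/5

Ratio test on column s1 — row 1: 2/(5/17) = 34/5; row 2: entry -3/17 ≤ 0; row 3: entry -9/17 ≤ 0. Minimum is 34/5 at row 1 (b leaves); pivot element 5/17.
Pivot on row 1; the z-row RHS becomes 20 − (-6/17)·(34/5) = 112/5.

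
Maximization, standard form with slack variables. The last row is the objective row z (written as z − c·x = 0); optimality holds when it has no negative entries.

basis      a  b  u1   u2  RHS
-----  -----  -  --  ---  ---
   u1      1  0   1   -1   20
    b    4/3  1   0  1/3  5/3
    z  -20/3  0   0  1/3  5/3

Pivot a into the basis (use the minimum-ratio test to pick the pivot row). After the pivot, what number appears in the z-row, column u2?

2

Ratio test on column a — row 1: 20/1 = 20; row 2: (5/3)/(4/3) = 5/4. Minimum is 5/4 at row 2 (b leaves); pivot element 4/3.
Divide row 2 by 4/3; eliminate column a from the other rows.
z-row update in column u2: 1/3 − (-20/3)·(1/4) = 2.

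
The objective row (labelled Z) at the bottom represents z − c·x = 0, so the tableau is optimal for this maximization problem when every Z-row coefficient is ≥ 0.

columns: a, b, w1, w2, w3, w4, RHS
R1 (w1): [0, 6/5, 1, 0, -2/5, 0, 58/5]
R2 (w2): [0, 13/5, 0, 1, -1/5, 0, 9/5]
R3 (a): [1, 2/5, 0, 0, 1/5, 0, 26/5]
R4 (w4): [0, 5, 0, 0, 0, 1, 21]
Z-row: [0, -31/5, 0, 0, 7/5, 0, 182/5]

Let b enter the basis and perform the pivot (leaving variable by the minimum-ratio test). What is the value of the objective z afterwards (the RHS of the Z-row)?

529/13

Ratio test on column b — row 1: (58/5)/(6/5) = 29/3; row 2: (9/5)/(13/5) = 9/13; row 3: (26/5)/(2/5) = 13; row 4: 21/5 = 21/5. Minimum is 9/13 at row 2 (w2 leaves); pivot element 13/5.
Pivot on row 2; the Z-row RHS becomes 182/5 − (-31/5)·(9/13) = 529/13.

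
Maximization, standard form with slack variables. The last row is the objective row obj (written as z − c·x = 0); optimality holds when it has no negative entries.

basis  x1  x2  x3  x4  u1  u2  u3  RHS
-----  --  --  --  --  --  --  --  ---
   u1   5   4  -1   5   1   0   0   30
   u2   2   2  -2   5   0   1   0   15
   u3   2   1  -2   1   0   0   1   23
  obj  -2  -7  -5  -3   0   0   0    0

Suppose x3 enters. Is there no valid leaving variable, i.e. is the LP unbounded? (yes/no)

yes

Every constraint-row entry in column x3 is ≤ 0, so increasing x3 is unbounded.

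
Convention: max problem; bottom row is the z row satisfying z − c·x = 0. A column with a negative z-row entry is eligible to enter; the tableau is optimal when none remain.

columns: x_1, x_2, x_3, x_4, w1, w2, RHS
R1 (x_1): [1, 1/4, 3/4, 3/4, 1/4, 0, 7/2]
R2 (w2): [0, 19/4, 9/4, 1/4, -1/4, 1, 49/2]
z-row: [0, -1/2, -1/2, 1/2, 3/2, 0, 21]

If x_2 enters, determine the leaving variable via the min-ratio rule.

w2

Column x_2 entries and ratios — x_1: (7/2)/(1/4) = 14; w2: (49/2)/(19/4) = 98/19.
Smallest ratio is 98/19 in the row of w2, so w2 leaves.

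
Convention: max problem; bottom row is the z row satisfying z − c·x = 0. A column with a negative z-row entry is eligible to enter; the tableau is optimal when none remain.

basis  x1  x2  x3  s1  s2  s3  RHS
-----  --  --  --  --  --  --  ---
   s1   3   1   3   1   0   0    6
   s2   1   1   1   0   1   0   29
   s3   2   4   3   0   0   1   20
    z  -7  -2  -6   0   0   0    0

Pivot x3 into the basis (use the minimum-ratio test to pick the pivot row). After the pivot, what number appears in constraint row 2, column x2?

2/3

Ratio test on column x3 — row 1: 6/3 = 2; row 2: 29/1 = 29; row 3: 20/3 = 20/3. Minimum is 2 at row 1 (s1 leaves); pivot element 3.
Divide row 1 by 3; eliminate column x3 from the other rows.
Row 2 update in column x2: 1 − 1·(1/3) = 2/3.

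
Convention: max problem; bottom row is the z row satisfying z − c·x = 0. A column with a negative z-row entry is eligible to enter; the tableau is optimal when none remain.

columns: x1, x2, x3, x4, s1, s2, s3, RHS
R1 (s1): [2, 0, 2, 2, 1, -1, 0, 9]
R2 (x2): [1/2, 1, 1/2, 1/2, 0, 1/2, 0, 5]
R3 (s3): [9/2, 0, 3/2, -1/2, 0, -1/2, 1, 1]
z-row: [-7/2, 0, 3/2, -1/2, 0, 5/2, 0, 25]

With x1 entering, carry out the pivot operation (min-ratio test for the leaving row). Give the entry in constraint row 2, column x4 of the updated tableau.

5/9

Ratio test on column x1 — row 1: 9/2 = 9/2; row 2: 5/(1/2) = 10; row 3: 1/(9/2) = 2/9. Minimum is 2/9 at row 3 (s3 leaves); pivot element 9/2.
Divide row 3 by 9/2; eliminate column x1 from the other rows.
Row 2 update in column x4: 1/2 − (1/2)·(-1/9) = 5/9.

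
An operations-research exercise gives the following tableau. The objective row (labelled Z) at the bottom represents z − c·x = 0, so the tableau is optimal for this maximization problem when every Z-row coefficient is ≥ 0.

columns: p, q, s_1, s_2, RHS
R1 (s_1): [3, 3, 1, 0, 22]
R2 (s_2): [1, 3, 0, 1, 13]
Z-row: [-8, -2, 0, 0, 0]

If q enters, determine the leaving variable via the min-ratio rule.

s_2

Column q entries and ratios — s_1: 22/3 = 22/3; s_2: 13/3 = 13/3.
Smallest ratio is 13/3 in the row of s_2, so s_2 leaves.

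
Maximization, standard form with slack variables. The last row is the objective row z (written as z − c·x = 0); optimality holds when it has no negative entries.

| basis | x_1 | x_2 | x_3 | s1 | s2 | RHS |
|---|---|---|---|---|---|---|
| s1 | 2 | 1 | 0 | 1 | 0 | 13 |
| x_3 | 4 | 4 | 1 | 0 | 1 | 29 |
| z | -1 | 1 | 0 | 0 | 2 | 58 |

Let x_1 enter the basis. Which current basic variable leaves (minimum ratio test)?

s1

Column x_1 entries and ratios — s1: 13/2 = 13/2; x_3: 29/4 = 29/4.
Smallest ratio is 13/2 in the row of s1, so s1 leaves.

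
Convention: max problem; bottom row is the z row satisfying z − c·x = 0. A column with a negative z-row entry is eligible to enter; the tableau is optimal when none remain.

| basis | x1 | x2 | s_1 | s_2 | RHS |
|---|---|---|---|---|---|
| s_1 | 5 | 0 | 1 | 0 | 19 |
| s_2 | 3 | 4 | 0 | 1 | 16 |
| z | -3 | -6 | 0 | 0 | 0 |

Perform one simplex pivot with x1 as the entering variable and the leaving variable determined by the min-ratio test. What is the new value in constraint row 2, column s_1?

-3/5

Ratio test on column x1 — row 1: 19/5 = 19/5; row 2: 16/3 = 16/3. Minimum is 19/5 at row 1 (s_1 leaves); pivot element 5.
Divide row 1 by 5; eliminate column x1 from the other rows.
Row 2 update in column s_1: 0 − 3·(1/5) = -3/5.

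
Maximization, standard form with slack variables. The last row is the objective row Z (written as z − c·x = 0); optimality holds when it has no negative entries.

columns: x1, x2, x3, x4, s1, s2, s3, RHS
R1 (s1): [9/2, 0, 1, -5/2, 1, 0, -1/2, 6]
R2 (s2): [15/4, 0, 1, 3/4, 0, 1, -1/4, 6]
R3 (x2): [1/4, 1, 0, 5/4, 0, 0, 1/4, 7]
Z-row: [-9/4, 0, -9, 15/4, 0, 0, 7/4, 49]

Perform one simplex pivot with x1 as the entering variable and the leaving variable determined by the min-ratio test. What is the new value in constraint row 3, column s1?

-1/18

Ratio test on column x1 — row 1: 6/(9/2) = 4/3; row 2: 6/(15/4) = 8/5; row 3: 7/(1/4) = 28. Minimum is 4/3 at row 1 (s1 leaves); pivot element 9/2.
Divide row 1 by 9/2; eliminate column x1 from the other rows.
Row 3 update in column s1: 0 − (1/4)·(2/9) = -1/18.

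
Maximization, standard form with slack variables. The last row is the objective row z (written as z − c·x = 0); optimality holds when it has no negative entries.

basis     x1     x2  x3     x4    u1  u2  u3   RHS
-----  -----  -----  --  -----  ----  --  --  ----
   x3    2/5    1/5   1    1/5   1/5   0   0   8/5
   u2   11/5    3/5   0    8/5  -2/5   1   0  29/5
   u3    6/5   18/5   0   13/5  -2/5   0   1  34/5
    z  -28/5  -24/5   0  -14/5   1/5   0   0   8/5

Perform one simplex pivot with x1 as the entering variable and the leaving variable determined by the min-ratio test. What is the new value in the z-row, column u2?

Ratio test on column x1 — row 1: (8/5)/(2/5) = 4; row 2: (29/5)/(11/5) = 29/11; row 3: (34/5)/(6/5) = 17/3. Minimum is 29/11 at row 2 (u2 leaves); pivot element 11/5.
Divide row 2 by 11/5; eliminate column x1 from the other rows.
z-row update in column u2: 0 − (-28/5)·(5/11) = 28/11.

28/11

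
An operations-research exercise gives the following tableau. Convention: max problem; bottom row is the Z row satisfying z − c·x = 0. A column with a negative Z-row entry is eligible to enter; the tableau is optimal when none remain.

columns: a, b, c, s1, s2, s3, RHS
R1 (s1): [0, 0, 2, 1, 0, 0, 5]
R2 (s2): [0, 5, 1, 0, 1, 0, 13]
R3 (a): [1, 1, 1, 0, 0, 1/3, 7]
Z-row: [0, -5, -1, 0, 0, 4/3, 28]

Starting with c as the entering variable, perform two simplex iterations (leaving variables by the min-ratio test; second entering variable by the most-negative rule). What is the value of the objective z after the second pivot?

41

Ratio test on column c — row 1: 5/2 = 5/2; row 2: 13/1 = 13; row 3: 7/1 = 7. Minimum is 5/2 at row 1 (s1 leaves); pivot element 2.
Pivot on row 1; the Z-row RHS becomes 28 − (-1)·(5/2) = 61/2.
Next entering variable (most negative Z-row entry -5): b.
Ratio test on column b — row 1: entry 0 ≤ 0; row 2: (21/2)/5 = 21/10; row 3: (9/2)/1 = 9/2. Minimum is 21/10 at row 2 (s2 leaves); pivot element 5.
After the second pivot the Z-row RHS is 61/2 − (-5)·(21/10) = 41.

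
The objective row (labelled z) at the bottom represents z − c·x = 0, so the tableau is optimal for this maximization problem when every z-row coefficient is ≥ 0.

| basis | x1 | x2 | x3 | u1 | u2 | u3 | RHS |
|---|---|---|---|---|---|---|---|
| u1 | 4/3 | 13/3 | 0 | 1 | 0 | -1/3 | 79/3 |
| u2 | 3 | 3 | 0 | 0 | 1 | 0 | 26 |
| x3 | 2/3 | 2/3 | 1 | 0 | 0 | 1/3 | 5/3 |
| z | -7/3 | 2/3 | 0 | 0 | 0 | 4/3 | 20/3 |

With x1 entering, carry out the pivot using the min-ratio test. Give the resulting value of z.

25/2

Ratio test on column x1 — row 1: (79/3)/(4/3) = 79/4; row 2: 26/3 = 26/3; row 3: (5/3)/(2/3) = 5/2. Minimum is 5/2 at row 3 (x3 leaves); pivot element 2/3.
Pivot on row 3; the z-row RHS becomes 20/3 − (-7/3)·(5/2) = 25/2.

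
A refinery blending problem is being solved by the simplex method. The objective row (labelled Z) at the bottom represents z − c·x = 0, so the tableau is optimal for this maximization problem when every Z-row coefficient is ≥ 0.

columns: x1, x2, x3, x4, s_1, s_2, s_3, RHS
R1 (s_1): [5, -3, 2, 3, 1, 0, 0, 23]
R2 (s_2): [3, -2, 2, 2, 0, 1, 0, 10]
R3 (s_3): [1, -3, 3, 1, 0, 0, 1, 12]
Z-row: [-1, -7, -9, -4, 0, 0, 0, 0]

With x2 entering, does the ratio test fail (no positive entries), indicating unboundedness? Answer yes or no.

Every constraint-row entry in column x2 is ≤ 0, so increasing x2 is unbounded.

yes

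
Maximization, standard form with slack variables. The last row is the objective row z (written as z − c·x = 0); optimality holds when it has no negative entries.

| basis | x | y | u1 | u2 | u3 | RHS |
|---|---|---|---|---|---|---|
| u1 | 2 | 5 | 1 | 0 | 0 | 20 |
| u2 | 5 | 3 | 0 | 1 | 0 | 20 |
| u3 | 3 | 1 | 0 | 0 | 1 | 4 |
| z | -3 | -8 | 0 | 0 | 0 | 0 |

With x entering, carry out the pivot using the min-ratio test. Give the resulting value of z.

Ratio test on column x — row 1: 20/2 = 10; row 2: 20/5 = 4; row 3: 4/3 = 4/3. Minimum is 4/3 at row 3 (u3 leaves); pivot element 3.
Pivot on row 3; the z-row RHS becomes 0 − (-3)·(4/3) = 4.

4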